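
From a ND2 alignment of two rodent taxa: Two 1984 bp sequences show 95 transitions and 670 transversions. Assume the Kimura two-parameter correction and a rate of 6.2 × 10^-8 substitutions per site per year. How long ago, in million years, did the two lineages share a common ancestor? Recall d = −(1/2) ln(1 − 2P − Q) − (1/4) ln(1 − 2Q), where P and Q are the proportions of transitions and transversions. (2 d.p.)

P = 95/1984 ≈ 0.047883 and Q = 670/1984 ≈ 0.337702.
Under the Kimura two-parameter model, d = −½ ln(1 − 2P − Q) − ¼ ln(1 − 2Q).
1 − 2P − Q = 0.566532, giving −½ ln(0.566532) = 0.284111.
1 − 2Q = 0.324596, giving −¼ ln(0.324596) = 0.281293.
d = 0.284111 + 0.281293 = 0.565404.
Under a molecular clock d = 2μt, so t = d/(2μ) = 0.565404 / (2 × 6.2 × 10^-8) = 4.56 million years.

4.56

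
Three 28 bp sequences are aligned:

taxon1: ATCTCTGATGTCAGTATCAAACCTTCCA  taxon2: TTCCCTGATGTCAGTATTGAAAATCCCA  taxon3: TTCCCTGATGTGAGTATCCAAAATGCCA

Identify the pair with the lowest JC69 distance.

taxon1–taxon2: 7/28 differ, p = 0.250, d = 0.304.
taxon1–taxon3: 7/28 differ, p = 0.250, d = 0.304.
taxon2–taxon3: 4/28 differ, p = 0.143, d = 0.158.
The smallest distance is between taxon2 and taxon3.

taxon2 and taxon3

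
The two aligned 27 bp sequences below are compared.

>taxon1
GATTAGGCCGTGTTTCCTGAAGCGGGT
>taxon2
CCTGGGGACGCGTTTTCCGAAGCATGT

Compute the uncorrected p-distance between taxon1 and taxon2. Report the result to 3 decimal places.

0.370

The sequences differ at 10 of 27 positions (sites 1, 2, 4, 5, 8, 11, 16, 18, 24, 25).
p = 10/27 = 0.370370… ≈ 0.370 (to 3 d.p.).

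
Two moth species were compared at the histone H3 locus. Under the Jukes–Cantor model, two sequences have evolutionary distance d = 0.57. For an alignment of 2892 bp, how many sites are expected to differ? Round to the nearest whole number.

Invert JC69: p = (3/4)(1 − e^(−4d/3)) = 0.75 × (1 − e^(-0.76)) = 0.75 × (1 − 0.467666) = 0.399251.
Expected differing sites = pL ≈ 0.399251 × 2892 = 1154.633892 ≈ 1155.

1155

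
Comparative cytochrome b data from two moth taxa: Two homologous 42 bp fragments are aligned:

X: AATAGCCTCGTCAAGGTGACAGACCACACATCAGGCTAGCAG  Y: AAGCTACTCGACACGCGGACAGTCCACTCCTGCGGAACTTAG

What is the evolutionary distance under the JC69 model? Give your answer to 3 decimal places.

0.635

The sequences differ at 18 of 42 sites, so p = 18/42 ≈ 0.428571.
d = −(3/4) ln(1 − 4p/3) = −0.75 ln(1 − 0.571428) = −0.75 ln(0.428572)
  = −0.75 × (-0.847297) = 0.635473 substitutions/site.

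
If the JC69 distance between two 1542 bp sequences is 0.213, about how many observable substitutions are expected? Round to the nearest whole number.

Invert JC69: p = (3/4)(1 − e^(−4d/3)) = 0.75 × (1 − e^(-0.284)) = 0.75 × (1 − 0.752767) = 0.185425.
Expected differing sites = pL ≈ 0.185425 × 1542 = 285.92535 ≈ 286.

286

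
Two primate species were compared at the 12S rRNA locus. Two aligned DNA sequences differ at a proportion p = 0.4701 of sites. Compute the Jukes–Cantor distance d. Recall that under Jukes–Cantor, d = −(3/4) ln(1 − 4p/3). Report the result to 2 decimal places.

d = −(3/4) ln(1 − 4p/3) = −0.75 ln(1 − 0.6268) = −0.75 ln(0.3732)
  = −0.75 × (-0.985641) = 0.739231 substitutions/site.

0.74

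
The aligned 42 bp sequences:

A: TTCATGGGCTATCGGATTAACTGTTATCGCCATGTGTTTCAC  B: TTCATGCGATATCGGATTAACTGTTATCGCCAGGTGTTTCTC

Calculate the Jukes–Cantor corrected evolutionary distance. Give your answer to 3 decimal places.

0.102

The sequences differ at 4 of 42 sites (7, 9, 33, 41), so p = 4/42 ≈ 0.095238.
d = −(3/4) ln(1 − 4p/3) = −0.75 ln(1 − 0.126984) = −0.75 ln(0.873016)
  = −0.75 × (-0.135801) = 0.101851 substitutions/site.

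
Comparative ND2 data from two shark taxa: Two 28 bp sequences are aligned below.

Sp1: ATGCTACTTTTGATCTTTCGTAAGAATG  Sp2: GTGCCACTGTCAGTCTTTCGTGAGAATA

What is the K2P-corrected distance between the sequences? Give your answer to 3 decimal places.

Of 28 sites, 7 differences are transitions and 1 are transversions, so P = 7/28 = 0.25 and Q = 1/28 ≈ 0.035714.
Under the Kimura two-parameter model, d = −½ ln(1 − 2P − Q) − ¼ ln(1 − 2Q).
1 − 2P − Q = 0.464286, giving −½ ln(0.464286) = 0.383627.
1 − 2Q = 0.928572, giving −¼ ln(0.928572) = 0.018527.
d = 0.383627 + 0.018527 = 0.402154.

0.402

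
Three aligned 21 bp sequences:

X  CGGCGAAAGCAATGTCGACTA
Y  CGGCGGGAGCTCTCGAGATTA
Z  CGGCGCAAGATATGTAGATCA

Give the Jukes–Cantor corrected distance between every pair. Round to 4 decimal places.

d(X,Y) = 0.5319, d(X,Z) = 0.3597, d(Y,Z) = 0.4408

X–Y: 8/21 sites differ → p ≈ 0.380952, d = −0.75 ln(1 − 0.507936) = 0.531860 ≈ 0.5319.
X–Z: 6/21 sites differ → p ≈ 0.285714, d = −0.75 ln(1 − 0.380952) = 0.359679 ≈ 0.3597.
Y–Z: 7/21 sites differ → p ≈ 0.333333, d = −0.75 ln(1 − 0.444444) = 0.440839 ≈ 0.4408.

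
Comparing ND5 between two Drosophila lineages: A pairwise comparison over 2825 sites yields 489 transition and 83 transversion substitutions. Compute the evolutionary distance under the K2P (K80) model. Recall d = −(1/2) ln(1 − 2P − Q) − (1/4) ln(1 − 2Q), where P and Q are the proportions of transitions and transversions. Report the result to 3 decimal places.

P = 489/2825 ≈ 0.173097 and Q = 83/2825 ≈ 0.029381.
Under the Kimura two-parameter model, d = −½ ln(1 − 2P − Q) − ¼ ln(1 − 2Q).
1 − 2P − Q = 0.624425, giving −½ ln(0.624425) = 0.235462.
1 − 2Q = 0.941238, giving −¼ ln(0.941238) = 0.015140.
d = 0.235462 + 0.015140 = 0.250602.

0.251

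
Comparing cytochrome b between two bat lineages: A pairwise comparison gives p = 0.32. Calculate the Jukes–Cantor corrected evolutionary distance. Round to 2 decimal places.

0.42

d = −(3/4) ln(1 − 4p/3) = −0.75 ln(1 − 0.426667) = −0.75 ln(0.573333)
  = −0.75 × (-0.556289) = 0.417217 substitutions/site.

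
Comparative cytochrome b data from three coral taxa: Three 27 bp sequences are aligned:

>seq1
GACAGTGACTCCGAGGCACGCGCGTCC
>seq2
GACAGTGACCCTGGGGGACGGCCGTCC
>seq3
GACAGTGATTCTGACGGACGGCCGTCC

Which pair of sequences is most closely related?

seq2 and seq3

seq1–seq2: 6/27 differ, p = 0.222, d = 0.264.
seq1–seq3: 6/27 differ, p = 0.222, d = 0.264.
seq2–seq3: 4/27 differ, p = 0.148, d = 0.165.
The smallest distance is between seq2 and seq3.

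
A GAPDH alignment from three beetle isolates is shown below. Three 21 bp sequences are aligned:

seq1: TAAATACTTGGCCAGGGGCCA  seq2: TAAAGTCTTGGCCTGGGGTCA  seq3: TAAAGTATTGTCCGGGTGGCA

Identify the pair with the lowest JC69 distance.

seq1 and seq2

seq1–seq2: 4/21 differ, p = 0.190, d = 0.220.
seq1–seq3: 7/21 differ, p = 0.333, d = 0.441.
seq2–seq3: 5/21 differ, p = 0.238, d = 0.286.
The smallest distance is between seq1 and seq2.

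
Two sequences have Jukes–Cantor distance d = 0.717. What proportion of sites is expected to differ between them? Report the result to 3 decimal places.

0.462

p = (3/4)(1 − e^(−4d/3)) = 0.75 × (1 − e^(-0.956)) = 0.75 × (1 − 0.384428) = 0.461679.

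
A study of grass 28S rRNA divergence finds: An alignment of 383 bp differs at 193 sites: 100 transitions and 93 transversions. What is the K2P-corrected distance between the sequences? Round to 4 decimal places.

0.8903

P = 100/383 ≈ 0.261097 and Q = 93/383 ≈ 0.24282.
Under the Kimura two-parameter model, d = −½ ln(1 − 2P − Q) − ¼ ln(1 − 2Q).
1 − 2P − Q = 0.234986, giving −½ ln(0.234986) = 0.724115.
1 − 2Q = 0.51436, giving −¼ ln(0.51436) = 0.166208.
d = 0.724115 + 0.166208 = 0.890323.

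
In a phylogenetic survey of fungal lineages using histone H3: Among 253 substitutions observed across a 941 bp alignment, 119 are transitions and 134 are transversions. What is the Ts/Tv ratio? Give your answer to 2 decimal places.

R = 119/134 = 0.888059… ≈ 0.89 (to 2 d.p.).

0.89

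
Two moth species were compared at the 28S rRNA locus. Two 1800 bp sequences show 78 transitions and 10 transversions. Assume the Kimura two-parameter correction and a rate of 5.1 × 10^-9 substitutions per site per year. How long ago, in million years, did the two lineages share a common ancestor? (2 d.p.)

P = 78/1800 ≈ 0.043333 and Q = 10/1800 ≈ 0.005556.
Under the Kimura two-parameter model, d = −½ ln(1 − 2P − Q) − ¼ ln(1 − 2Q).
1 − 2P − Q = 0.907778, giving −½ ln(0.907778) = 0.048378.
1 − 2Q = 0.988888, giving −¼ ln(0.988888) = 0.002794.
d = 0.048378 + 0.002794 = 0.051172.
Under a molecular clock d = 2μt, so t = d/(2μ) = 0.051172 / (2 × 5.1 × 10^-9) = 5.02 million years.

5.02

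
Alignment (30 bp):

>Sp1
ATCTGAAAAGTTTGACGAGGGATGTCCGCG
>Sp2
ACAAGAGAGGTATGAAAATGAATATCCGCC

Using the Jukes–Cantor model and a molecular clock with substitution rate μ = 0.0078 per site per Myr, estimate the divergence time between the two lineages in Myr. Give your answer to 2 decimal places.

36.64

The sequences differ at 12 of 30 sites, so p = 12/30 = 0.4.
d = −(3/4) ln(1 − 4p/3) = −0.75 ln(1 − 0.533333) = −0.75 ln(0.466667)
  = −0.75 × (-0.762139) = 0.571604 substitutions/site.
Under a molecular clock d = 2μt, so t = d/(2μ) = 0.571604 / (2 × 0.0078) = 36.64 Myr.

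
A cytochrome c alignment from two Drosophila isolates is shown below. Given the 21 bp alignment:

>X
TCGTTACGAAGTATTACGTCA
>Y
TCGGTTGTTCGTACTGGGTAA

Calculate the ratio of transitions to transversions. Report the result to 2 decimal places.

0.25

Transitions are A↔G and C↔T; transversions are all other mismatches.
Transitions: 2. Transversions: 8.
R = 2/8 = 0.25.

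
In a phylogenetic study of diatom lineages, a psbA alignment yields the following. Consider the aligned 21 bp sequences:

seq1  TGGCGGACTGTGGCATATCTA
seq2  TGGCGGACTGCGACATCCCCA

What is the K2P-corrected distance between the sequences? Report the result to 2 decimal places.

Of 21 sites, 4 differences are transitions and 1 are transversions, so P = 4/21 ≈ 0.190476 and Q = 1/21 ≈ 0.047619.
Under the Kimura two-parameter model, d = −½ ln(1 − 2P − Q) − ¼ ln(1 − 2Q).
1 − 2P − Q = 0.571429, giving −½ ln(0.571429) = 0.279808.
1 − 2Q = 0.904762, giving −¼ ln(0.904762) = 0.025021.
d = 0.279808 + 0.025021 = 0.304829.

0.30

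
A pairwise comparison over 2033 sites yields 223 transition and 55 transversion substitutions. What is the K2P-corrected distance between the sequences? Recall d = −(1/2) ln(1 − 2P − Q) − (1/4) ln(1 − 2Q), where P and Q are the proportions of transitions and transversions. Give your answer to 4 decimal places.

0.1554

P = 223/2033 ≈ 0.10969 and Q = 55/2033 ≈ 0.027054.
Under the Kimura two-parameter model, d = −½ ln(1 − 2P − Q) − ¼ ln(1 − 2Q).
1 − 2P − Q = 0.753566, giving −½ ln(0.753566) = 0.141469.
1 − 2Q = 0.945892, giving −¼ ln(0.945892) = 0.013907.
d = 0.141469 + 0.013907 = 0.155376.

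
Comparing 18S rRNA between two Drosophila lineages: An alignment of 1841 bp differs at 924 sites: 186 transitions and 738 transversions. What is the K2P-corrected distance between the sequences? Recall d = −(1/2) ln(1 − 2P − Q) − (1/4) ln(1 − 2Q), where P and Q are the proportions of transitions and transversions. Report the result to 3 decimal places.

P = 186/1841 ≈ 0.101032 and Q = 738/1841 ≈ 0.400869.
Under the Kimura two-parameter model, d = −½ ln(1 − 2P − Q) − ¼ ln(1 − 2Q).
1 − 2P − Q = 0.397067, giving −½ ln(0.397067) = 0.461825.
1 − 2Q = 0.198262, giving −¼ ln(0.198262) = 0.404541.
d = 0.461825 + 0.404541 = 0.866366.

0.866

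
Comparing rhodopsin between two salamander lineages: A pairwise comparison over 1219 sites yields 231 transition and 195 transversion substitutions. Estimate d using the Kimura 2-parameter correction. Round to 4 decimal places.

P = 231/1219 ≈ 0.1895 and Q = 195/1219 ≈ 0.159967.
Under the Kimura two-parameter model, d = −½ ln(1 − 2P − Q) − ¼ ln(1 − 2Q).
1 − 2P − Q = 0.461033, giving −½ ln(0.461033) = 0.387143.
1 − 2Q = 0.680066, giving −¼ ln(0.680066) = 0.096391.
d = 0.387143 + 0.096391 = 0.483534.

0.4835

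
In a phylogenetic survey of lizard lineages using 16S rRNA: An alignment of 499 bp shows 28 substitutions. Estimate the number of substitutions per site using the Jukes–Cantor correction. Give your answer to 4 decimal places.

0.0583

p = 28/499 ≈ 0.056112.
d = −(3/4) ln(1 − 4p/3) = −0.75 ln(1 − 0.074816) = −0.75 ln(0.925184)
  = −0.75 × (-0.077763) = 0.058322 substitutions/site.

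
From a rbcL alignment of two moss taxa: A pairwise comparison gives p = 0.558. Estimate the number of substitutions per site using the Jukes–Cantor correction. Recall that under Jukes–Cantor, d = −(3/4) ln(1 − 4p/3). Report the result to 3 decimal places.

d = −(3/4) ln(1 − 4p/3) = −0.75 ln(1 − 0.744) = −0.75 ln(0.256)
  = −0.75 × (-1.362578) = 1.021934 substitutions/site.

1.022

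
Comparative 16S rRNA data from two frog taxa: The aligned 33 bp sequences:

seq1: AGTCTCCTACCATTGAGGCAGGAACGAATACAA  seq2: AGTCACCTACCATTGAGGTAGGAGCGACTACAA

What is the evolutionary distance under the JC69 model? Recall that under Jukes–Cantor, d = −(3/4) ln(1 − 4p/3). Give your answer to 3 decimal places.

The sequences differ at 4 of 33 sites (5, 19, 24, 28), so p = 4/33 ≈ 0.121212.
d = −(3/4) ln(1 − 4p/3) = −0.75 ln(1 − 0.161616) = −0.75 ln(0.838384)
  = −0.75 × (-0.176279) = 0.132209 substitutions/site.

0.132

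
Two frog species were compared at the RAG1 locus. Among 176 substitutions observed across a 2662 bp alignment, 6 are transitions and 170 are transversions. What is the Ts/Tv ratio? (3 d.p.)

R = 6/170 = 0.035294… ≈ 0.035 (to 3 d.p.).

0.035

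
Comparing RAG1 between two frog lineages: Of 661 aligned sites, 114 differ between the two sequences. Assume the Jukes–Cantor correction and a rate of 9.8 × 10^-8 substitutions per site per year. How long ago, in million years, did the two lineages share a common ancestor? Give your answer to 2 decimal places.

p = 114/661 ≈ 0.172466.
d = −(3/4) ln(1 − 4p/3) = −0.75 ln(1 − 0.229955) = −0.75 ln(0.770045)
  = −0.75 × (-0.261306) = 0.195980 substitutions/site.
Under a molecular clock d = 2μt, so t = d/(2μ) = 0.195980 / (2 × 9.8 × 10^-8) = 1.00 million years.

1.00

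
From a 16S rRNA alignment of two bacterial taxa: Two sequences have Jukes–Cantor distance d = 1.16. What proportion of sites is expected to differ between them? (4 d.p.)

0.5903

p = (3/4)(1 − e^(−4d/3)) = 0.75 × (1 − e^(-1.546667)) = 0.75 × (1 − 0.212957) = 0.590282.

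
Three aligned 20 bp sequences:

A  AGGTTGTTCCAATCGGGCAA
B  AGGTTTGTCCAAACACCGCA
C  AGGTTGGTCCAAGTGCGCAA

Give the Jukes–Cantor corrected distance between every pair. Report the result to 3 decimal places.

A–B: 8/20 sites differ → p = 0.4, d = −0.75 ln(1 − 0.533333) = 0.571605 ≈ 0.572.
A–C: 4/20 sites differ → p = 0.2, d = −0.75 ln(1 − 0.266667) = 0.232617 ≈ 0.233.
B–C: 7/20 sites differ → p = 0.35, d = −0.75 ln(1 − 0.466667) = 0.471457 ≈ 0.471.

d(A,B) = 0.572, d(A,C) = 0.233, d(B,C) = 0.471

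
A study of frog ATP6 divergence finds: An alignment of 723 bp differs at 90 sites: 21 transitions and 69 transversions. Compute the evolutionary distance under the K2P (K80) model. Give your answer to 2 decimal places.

P = 21/723 ≈ 0.029046 and Q = 69/723 ≈ 0.095436.
Under the Kimura two-parameter model, d = −½ ln(1 − 2P − Q) − ¼ ln(1 − 2Q).
1 − 2P − Q = 0.846472, giving −½ ln(0.846472) = 0.083339.
1 − 2Q = 0.809128, giving −¼ ln(0.809128) = 0.052950.
d = 0.083339 + 0.052950 = 0.136289.

0.14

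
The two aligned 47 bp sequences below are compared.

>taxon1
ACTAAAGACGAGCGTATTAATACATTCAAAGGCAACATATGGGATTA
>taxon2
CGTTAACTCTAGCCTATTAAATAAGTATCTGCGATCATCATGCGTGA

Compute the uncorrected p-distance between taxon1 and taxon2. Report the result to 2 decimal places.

0.51

The sequences differ at 24 of 47 positions.
p = 24/47 = 0.510638… ≈ 0.51 (to 2 d.p.).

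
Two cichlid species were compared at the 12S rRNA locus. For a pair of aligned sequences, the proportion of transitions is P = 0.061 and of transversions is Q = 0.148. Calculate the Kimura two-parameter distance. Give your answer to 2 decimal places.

0.25

Under the Kimura two-parameter model, d = −½ ln(1 − 2P − Q) − ¼ ln(1 − 2Q).
1 − 2P − Q = 0.73, giving −½ ln(0.73) = 0.157355.
1 − 2Q = 0.704, giving −¼ ln(0.704) = 0.087744.
d = 0.157355 + 0.087744 = 0.245099.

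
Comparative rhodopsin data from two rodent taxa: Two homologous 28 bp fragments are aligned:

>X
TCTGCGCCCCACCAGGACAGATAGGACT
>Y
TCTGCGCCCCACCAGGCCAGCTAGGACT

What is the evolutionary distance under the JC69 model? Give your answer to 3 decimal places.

The sequences differ at 2 of 28 sites (17, 21), so p = 2/28 ≈ 0.071429.
d = −(3/4) ln(1 − 4p/3) = −0.75 ln(1 − 0.095239) = −0.75 ln(0.904761)
  = −0.75 × (-0.100084) = 0.075063 substitutions/site.

0.075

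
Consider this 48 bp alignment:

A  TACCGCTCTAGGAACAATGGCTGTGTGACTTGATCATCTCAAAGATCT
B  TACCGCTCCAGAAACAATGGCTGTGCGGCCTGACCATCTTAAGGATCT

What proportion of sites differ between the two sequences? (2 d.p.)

0.17

The sequences differ at 8 of 48 positions (sites 9, 12, 26, 28, 30, 34, 40, 43).
p = 8/48 = 0.166666… ≈ 0.17 (to 2 d.p.).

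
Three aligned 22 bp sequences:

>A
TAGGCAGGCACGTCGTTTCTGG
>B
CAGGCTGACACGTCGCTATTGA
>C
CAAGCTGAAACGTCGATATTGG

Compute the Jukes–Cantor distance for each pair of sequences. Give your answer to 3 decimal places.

d(A,B) = 0.414, d(A,C) = 0.497, d(B,C) = 0.208

A–B: 7/22 sites differ → p ≈ 0.318182, d = −0.75 ln(1 − 0.424243) = 0.414052 ≈ 0.414.
A–C: 8/22 sites differ → p ≈ 0.363636, d = −0.75 ln(1 − 0.484848) = 0.497470 ≈ 0.497.
B–C: 4/22 sites differ → p ≈ 0.181818, d = −0.75 ln(1 − 0.242424) = 0.208224 ≈ 0.208.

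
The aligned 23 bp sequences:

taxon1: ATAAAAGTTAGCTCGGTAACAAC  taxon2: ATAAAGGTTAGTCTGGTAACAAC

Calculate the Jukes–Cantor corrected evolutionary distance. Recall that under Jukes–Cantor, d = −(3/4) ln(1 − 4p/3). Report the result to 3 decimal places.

0.198

The sequences differ at 4 of 23 sites (6, 12, 13, 14), so p = 4/23 ≈ 0.173913.
d = −(3/4) ln(1 − 4p/3) = −0.75 ln(1 − 0.231884) = −0.75 ln(0.768116)
  = −0.75 × (-0.263815) = 0.197861 substitutions/site.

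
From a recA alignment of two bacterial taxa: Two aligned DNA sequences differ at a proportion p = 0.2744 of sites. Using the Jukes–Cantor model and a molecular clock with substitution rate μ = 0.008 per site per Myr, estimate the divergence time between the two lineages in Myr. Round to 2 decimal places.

d = −(3/4) ln(1 − 4p/3) = −0.75 ln(1 − 0.365867) = −0.75 ln(0.634133)
  = −0.75 × (-0.455497) = 0.341623 substitutions/site.
Under a molecular clock d = 2μt, so t = d/(2μ) = 0.341623 / (2 × 0.008) = 21.35 Myr.

21.35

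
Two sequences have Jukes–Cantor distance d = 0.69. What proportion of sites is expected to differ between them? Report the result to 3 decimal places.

0.451

p = (3/4)(1 − e^(−4d/3)) = 0.75 × (1 − e^(-0.92)) = 0.75 × (1 − 0.398519) = 0.451111.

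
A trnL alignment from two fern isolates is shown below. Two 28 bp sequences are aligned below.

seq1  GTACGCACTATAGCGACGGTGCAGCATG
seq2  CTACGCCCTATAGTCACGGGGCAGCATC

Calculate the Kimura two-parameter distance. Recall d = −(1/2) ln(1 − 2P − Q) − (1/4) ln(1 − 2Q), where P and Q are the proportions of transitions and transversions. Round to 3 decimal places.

0.254

Of 28 sites, 1 differences are transitions and 5 are transversions, so P = 1/28 ≈ 0.035714 and Q = 5/28 ≈ 0.178571.
Under the Kimura two-parameter model, d = −½ ln(1 − 2P − Q) − ¼ ln(1 − 2Q).
1 − 2P − Q = 0.750001, giving −½ ln(0.750001) = 0.143840.
1 − 2Q = 0.642858, giving −¼ ln(0.642858) = 0.110458.
d = 0.143840 + 0.110458 = 0.254298.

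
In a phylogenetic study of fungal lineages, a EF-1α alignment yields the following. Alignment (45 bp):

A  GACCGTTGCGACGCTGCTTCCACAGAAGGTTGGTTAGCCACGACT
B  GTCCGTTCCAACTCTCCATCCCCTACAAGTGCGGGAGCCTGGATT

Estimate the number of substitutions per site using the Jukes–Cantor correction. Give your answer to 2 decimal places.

0.57

The sequences differ at 18 of 45 sites, so p = 18/45 = 0.4.
d = −(3/4) ln(1 − 4p/3) = −0.75 ln(1 − 0.533333) = −0.75 ln(0.466667)
  = −0.75 × (-0.762139) = 0.571604 substitutions/site.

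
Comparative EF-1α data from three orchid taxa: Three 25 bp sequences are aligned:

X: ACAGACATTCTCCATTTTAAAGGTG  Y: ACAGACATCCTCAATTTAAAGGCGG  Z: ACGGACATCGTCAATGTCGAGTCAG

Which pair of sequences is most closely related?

X–Y: 6/25 differ, p = 0.240, d = 0.289.
X–Z: 11/25 differ, p = 0.440, d = 0.663.
Y–Z: 7/25 differ, p = 0.280, d = 0.351.
The smallest distance is between X and Y.

X and Y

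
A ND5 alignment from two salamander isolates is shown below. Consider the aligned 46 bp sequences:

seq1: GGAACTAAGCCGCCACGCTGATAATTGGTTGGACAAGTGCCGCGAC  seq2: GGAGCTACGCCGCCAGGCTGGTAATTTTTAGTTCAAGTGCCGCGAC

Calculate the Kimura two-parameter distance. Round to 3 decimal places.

Of 46 sites, 2 differences are transitions and 7 are transversions, so P = 2/46 ≈ 0.043478 and Q = 7/46 ≈ 0.152174.
Under the Kimura two-parameter model, d = −½ ln(1 − 2P − Q) − ¼ ln(1 − 2Q).
1 − 2P − Q = 0.76087, giving −½ ln(0.76087) = 0.136646.
1 − 2Q = 0.695652, giving −¼ ln(0.695652) = 0.090726.
d = 0.136646 + 0.090726 = 0.227372.

0.227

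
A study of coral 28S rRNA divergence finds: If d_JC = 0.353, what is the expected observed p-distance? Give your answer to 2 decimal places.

p = (3/4)(1 − e^(−4d/3)) = 0.75 × (1 − e^(-0.470667)) = 0.75 × (1 − 0.624586) = 0.281561.

0.28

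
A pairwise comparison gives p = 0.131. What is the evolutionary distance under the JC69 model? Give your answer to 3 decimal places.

0.144

d = −(3/4) ln(1 − 4p/3) = −0.75 ln(1 − 0.174667) = −0.75 ln(0.825333)
  = −0.75 × (-0.191968) = 0.143976 substitutions/site.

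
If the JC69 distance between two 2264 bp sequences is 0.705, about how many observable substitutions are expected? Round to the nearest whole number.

1035

Invert JC69: p = (3/4)(1 − e^(−4d/3)) = 0.75 × (1 − e^(-0.94)) = 0.75 × (1 − 0.390628) = 0.457029.
Expected differing sites = pL ≈ 0.457029 × 2264 = 1034.713656 ≈ 1035.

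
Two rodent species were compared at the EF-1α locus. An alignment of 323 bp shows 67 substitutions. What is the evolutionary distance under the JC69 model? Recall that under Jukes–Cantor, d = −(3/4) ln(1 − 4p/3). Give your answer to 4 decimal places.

p = 67/323 ≈ 0.20743.
d = −(3/4) ln(1 − 4p/3) = −0.75 ln(1 − 0.276573) = −0.75 ln(0.723427)
  = −0.75 × (-0.323756) = 0.242817 substitutions/site.

0.2428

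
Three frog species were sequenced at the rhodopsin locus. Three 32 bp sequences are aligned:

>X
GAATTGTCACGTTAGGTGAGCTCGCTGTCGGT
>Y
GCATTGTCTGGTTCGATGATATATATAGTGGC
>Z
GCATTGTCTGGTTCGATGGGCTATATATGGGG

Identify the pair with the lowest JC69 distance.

X–Y: 14/32 differ, p = 0.438, d = 0.657.
X–Z: 12/32 differ, p = 0.375, d = 0.520.
Y–Z: 6/32 differ, p = 0.188, d = 0.216.
The smallest distance is between Y and Z.

Y and Z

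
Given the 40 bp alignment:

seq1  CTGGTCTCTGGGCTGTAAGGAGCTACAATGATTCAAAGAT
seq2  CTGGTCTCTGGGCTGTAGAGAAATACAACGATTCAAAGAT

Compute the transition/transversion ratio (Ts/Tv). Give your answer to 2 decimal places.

4.00

Transitions are A↔G and C↔T; transversions are all other mismatches.
Transitions: 4. Transversions: 1.
R = 4/1 = 4.00.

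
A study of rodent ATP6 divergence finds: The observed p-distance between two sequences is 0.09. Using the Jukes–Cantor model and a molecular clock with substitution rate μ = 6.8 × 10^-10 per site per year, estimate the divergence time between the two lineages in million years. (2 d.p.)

d = −(3/4) ln(1 − 4p/3) = −0.75 ln(1 − 0.12) = −0.75 ln(0.88)
  = −0.75 × (-0.127833) = 0.095875 substitutions/site.
Under a molecular clock d = 2μt, so t = d/(2μ) = 0.095875 / (2 × 6.8 × 10^-10) = 70.50 million years.

70.50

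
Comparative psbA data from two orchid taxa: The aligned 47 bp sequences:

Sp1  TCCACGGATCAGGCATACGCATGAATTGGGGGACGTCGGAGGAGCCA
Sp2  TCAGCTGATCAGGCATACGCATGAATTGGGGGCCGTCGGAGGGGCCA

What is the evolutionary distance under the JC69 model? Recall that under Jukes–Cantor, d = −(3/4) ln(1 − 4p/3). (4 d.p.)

The sequences differ at 5 of 47 sites (3, 4, 6, 33, 43), so p = 5/47 ≈ 0.106383.
d = −(3/4) ln(1 − 4p/3) = −0.75 ln(1 − 0.141844) = −0.75 ln(0.858156)
  = −0.75 × (-0.152969) = 0.114727 substitutions/site.

0.1147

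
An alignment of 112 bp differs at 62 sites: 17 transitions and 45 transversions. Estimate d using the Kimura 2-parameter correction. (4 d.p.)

1.0179

P = 17/112 ≈ 0.151786 and Q = 45/112 ≈ 0.401786.
Under the Kimura two-parameter model, d = −½ ln(1 − 2P − Q) − ¼ ln(1 − 2Q).
1 − 2P − Q = 0.294642, giving −½ ln(0.294642) = 0.610997.
1 − 2Q = 0.196428, giving −¼ ln(0.196428) = 0.406865.
d = 0.610997 + 0.406865 = 1.017862.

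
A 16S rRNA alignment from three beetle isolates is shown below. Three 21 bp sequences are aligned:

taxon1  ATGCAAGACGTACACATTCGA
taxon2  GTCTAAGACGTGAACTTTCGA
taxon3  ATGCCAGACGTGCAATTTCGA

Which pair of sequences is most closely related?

taxon1–taxon2: 6/21 differ, p = 0.286, d = 0.360.
taxon1–taxon3: 4/21 differ, p = 0.190, d = 0.220.
taxon2–taxon3: 6/21 differ, p = 0.286, d = 0.360.
The smallest distance is between taxon1 and taxon3.

taxon1 and taxon3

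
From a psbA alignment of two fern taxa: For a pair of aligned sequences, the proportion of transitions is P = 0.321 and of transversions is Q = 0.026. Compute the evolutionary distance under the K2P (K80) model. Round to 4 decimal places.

Under the Kimura two-parameter model, d = −½ ln(1 − 2P − Q) − ¼ ln(1 − 2Q).
1 − 2P − Q = 0.332, giving −½ ln(0.332) = 0.551310.
1 − 2Q = 0.948, giving −¼ ln(0.948) = 0.013350.
d = 0.551310 + 0.013350 = 0.564660.

0.5647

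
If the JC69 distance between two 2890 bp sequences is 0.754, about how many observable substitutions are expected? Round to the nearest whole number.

Invert JC69: p = (3/4)(1 − e^(−4d/3)) = 0.75 × (1 − e^(-1.005333)) = 0.75 × (1 − 0.365923) = 0.475558.
Expected differing sites = pL ≈ 0.475558 × 2890 = 1374.36262 ≈ 1374.

1374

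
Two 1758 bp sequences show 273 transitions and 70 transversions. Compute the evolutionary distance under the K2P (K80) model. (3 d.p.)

0.236

P = 273/1758 ≈ 0.15529 and Q = 70/1758 ≈ 0.039818.
Under the Kimura two-parameter model, d = −½ ln(1 − 2P − Q) − ¼ ln(1 − 2Q).
1 − 2P − Q = 0.649602, giving −½ ln(0.649602) = 0.215698.
1 − 2Q = 0.920364, giving −¼ ln(0.920364) = 0.020747.
d = 0.215698 + 0.020747 = 0.236445.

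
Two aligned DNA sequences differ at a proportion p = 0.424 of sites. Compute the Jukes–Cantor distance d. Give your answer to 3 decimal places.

d = −(3/4) ln(1 − 4p/3) = −0.75 ln(1 − 0.565333) = −0.75 ln(0.434667)
  = −0.75 × (-0.833175) = 0.624881 substitutions/site.

0.625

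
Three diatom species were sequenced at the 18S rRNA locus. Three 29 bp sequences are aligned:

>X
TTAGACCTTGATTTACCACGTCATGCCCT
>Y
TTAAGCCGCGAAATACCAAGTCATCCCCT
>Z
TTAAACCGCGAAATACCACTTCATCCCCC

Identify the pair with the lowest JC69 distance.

X–Y: 8/29 differ, p = 0.276, d = 0.344.
X–Z: 8/29 differ, p = 0.276, d = 0.344.
Y–Z: 4/29 differ, p = 0.138, d = 0.152.
The smallest distance is between Y and Z.

Y and Z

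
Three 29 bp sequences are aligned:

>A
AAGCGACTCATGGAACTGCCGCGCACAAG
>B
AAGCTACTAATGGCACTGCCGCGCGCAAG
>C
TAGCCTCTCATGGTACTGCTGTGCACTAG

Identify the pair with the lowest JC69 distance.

A–B: 4/29 differ, p = 0.138, d = 0.152.
A–C: 7/29 differ, p = 0.241, d = 0.291.
B–C: 9/29 differ, p = 0.310, d = 0.401.
The smallest distance is between A and B.

A and B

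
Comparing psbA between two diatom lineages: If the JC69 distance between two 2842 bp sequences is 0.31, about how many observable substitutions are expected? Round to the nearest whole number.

Invert JC69: p = (3/4)(1 − e^(−4d/3)) = 0.75 × (1 − e^(-0.413333)) = 0.75 × (1 − 0.661442) = 0.253919.
Expected differing sites = pL ≈ 0.253919 × 2842 = 721.637798 ≈ 722.

722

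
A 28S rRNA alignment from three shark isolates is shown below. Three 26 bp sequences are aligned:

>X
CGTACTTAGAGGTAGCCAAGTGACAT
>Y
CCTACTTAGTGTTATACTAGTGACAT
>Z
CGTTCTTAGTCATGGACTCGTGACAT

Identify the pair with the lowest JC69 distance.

X and Y

X–Y: 6/26 differ, p = 0.231, d = 0.276.
X–Z: 8/26 differ, p = 0.308, d = 0.396.
Y–Z: 7/26 differ, p = 0.269, d = 0.334.
The smallest distance is between X and Y.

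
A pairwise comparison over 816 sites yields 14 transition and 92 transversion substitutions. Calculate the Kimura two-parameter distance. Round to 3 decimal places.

0.143

P = 14/816 ≈ 0.017157 and Q = 92/816 ≈ 0.112745.
Under the Kimura two-parameter model, d = −½ ln(1 − 2P − Q) − ¼ ln(1 − 2Q).
1 − 2P − Q = 0.852941, giving −½ ln(0.852941) = 0.079532.
1 − 2Q = 0.77451, giving −¼ ln(0.77451) = 0.063881.
d = 0.079532 + 0.063881 = 0.143413.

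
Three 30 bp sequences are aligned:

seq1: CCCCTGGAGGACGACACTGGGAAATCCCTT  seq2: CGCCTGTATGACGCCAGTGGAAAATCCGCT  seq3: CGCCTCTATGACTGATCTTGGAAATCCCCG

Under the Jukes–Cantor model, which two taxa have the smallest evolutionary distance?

seq1 and seq2

seq1–seq2: 8/30 differ, p = 0.267, d = 0.330.
seq1–seq3: 11/30 differ, p = 0.367, d = 0.503.
seq2–seq3: 10/30 differ, p = 0.333, d = 0.441.
The smallest distance is between seq1 and seq2.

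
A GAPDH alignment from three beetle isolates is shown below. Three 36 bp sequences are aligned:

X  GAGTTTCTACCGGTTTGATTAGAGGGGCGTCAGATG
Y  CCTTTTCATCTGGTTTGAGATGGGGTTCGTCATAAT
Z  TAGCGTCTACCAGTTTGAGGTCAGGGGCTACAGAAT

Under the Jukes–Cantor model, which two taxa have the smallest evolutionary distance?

X and Z

X–Y: 15/36 differ, p = 0.417, d = 0.608.
X–Z: 12/36 differ, p = 0.333, d = 0.441.
Y–Z: 17/36 differ, p = 0.472, d = 0.745.
The smallest distance is between X and Z.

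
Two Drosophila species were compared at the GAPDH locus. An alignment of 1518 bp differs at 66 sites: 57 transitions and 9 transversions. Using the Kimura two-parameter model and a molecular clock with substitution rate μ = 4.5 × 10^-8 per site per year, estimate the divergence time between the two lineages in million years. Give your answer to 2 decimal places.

0.50

P = 57/1518 ≈ 0.037549 and Q = 9/1518 ≈ 0.005929.
Under the Kimura two-parameter model, d = −½ ln(1 − 2P − Q) − ¼ ln(1 − 2Q).
1 − 2P − Q = 0.918973, giving −½ ln(0.918973) = 0.042249.
1 − 2Q = 0.988142, giving −¼ ln(0.988142) = 0.002982.
d = 0.042249 + 0.002982 = 0.045231.
Under a molecular clock d = 2μt, so t = d/(2μ) = 0.045231 / (2 × 4.5 × 10^-8) = 0.50 million years.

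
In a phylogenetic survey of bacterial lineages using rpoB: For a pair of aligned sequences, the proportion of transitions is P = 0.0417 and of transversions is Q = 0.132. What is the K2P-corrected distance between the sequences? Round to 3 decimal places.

Under the Kimura two-parameter model, d = −½ ln(1 − 2P − Q) − ¼ ln(1 − 2Q).
1 − 2P − Q = 0.7846, giving −½ ln(0.7846) = 0.121291.
1 − 2Q = 0.736, giving −¼ ln(0.736) = 0.076631.
d = 0.121291 + 0.076631 = 0.197922.

0.198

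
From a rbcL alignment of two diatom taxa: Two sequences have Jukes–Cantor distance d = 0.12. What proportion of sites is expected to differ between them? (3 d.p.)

p = (3/4)(1 − e^(−4d/3)) = 0.75 × (1 − e^(-0.16)) = 0.75 × (1 − 0.852144) = 0.110892.

0.111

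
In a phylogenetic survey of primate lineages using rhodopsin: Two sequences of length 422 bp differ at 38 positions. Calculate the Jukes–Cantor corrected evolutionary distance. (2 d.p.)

0.10

p = 38/422 ≈ 0.090047.
d = −(3/4) ln(1 − 4p/3) = −0.75 ln(1 − 0.120063) = −0.75 ln(0.879937)
  = −0.75 × (-0.127905) = 0.095929 substitutions/site.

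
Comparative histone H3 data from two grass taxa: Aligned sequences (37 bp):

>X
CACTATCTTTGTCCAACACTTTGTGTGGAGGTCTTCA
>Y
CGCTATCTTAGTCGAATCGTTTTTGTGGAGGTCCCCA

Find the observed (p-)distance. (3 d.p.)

0.243

The sequences differ at 9 of 37 positions (sites 2, 10, 14, 17, 18, 19, 23, 34, 35).
p = 9/37 = 0.243243… ≈ 0.243 (to 3 d.p.).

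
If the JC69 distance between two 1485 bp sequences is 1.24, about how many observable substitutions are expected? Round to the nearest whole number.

901

Invert JC69: p = (3/4)(1 − e^(−4d/3)) = 0.75 × (1 − e^(-1.653333)) = 0.75 × (1 − 0.191411) = 0.606442.
Expected differing sites = pL ≈ 0.606442 × 1485 = 900.56637 ≈ 901.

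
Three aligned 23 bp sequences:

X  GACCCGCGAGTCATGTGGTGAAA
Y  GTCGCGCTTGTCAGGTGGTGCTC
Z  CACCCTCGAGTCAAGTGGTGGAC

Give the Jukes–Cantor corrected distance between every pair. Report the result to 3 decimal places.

X–Y: 8/23 sites differ → p ≈ 0.347826, d = −0.75 ln(1 − 0.463768) = 0.467391 ≈ 0.467.
X–Z: 5/23 sites differ → p ≈ 0.217391, d = −0.75 ln(1 − 0.289855) = 0.256715 ≈ 0.257.
Y–Z: 9/23 sites differ → p ≈ 0.391304, d = −0.75 ln(1 − 0.521739) = 0.553199 ≈ 0.553.

d(X,Y) = 0.467, d(X,Z) = 0.257, d(Y,Z) = 0.553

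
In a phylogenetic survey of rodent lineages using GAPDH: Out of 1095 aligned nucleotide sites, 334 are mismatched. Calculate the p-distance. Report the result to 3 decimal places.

p = 334/1095 = 0.305022… ≈ 0.305 (to 3 d.p.).

0.305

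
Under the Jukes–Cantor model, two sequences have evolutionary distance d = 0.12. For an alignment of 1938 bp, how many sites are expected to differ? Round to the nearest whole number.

215

Invert JC69: p = (3/4)(1 − e^(−4d/3)) = 0.75 × (1 − e^(-0.16)) = 0.75 × (1 − 0.852144) = 0.110892.
Expected differing sites = pL ≈ 0.110892 × 1938 = 214.908696 ≈ 215.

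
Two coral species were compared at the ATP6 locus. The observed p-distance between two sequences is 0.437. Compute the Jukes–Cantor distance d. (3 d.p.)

d = −(3/4) ln(1 − 4p/3) = −0.75 ln(1 − 0.582667) = −0.75 ln(0.417333)
  = −0.75 × (-0.873871) = 0.655403 substitutions/site.

0.655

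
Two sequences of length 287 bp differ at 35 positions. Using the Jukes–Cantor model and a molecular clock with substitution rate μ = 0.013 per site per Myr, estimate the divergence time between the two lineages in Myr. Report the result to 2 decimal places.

p = 35/287 ≈ 0.121951.
d = −(3/4) ln(1 − 4p/3) = −0.75 ln(1 − 0.162601) = −0.75 ln(0.837399)
  = −0.75 × (-0.177455) = 0.133091 substitutions/site.
Under a molecular clock d = 2μt, so t = d/(2μ) = 0.133091 / (2 × 0.013) = 5.12 Myr.

5.12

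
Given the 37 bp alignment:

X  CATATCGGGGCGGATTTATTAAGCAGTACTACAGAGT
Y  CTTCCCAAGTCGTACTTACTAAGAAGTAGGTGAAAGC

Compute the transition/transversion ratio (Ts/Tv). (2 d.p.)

0.78

Transitions are A↔G and C↔T; transversions are all other mismatches.
Transitions: 7. Transversions: 9.
R = 7/9 = 0.777777… ≈ 0.78 (to 2 d.p.).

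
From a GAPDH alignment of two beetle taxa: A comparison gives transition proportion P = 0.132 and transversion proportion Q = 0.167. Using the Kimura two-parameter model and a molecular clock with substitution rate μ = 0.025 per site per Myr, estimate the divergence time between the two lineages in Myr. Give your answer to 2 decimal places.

Under the Kimura two-parameter model, d = −½ ln(1 − 2P − Q) − ¼ ln(1 − 2Q).
1 − 2P − Q = 0.569, giving −½ ln(0.569) = 0.281937.
1 − 2Q = 0.666, giving −¼ ln(0.666) = 0.101616.
d = 0.281937 + 0.101616 = 0.383553.
Under a molecular clock d = 2μt, so t = d/(2μ) = 0.383553 / (2 × 0.025) = 7.67 Myr.

7.67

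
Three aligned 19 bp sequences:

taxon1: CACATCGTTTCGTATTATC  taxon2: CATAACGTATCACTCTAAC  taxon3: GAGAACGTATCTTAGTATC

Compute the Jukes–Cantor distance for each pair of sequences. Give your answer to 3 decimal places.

d(taxon1,taxon2) = 0.618, d(taxon1,taxon3) = 0.410, d(taxon2,taxon3) = 0.507

taxon1–taxon2: 8/19 sites differ → p ≈ 0.421053, d = −0.75 ln(1 − 0.561404) = 0.618132 ≈ 0.618.
taxon1–taxon3: 6/19 sites differ → p ≈ 0.315789, d = −0.75 ln(1 − 0.421052) = 0.409907 ≈ 0.410.
taxon2–taxon3: 7/19 sites differ → p ≈ 0.368421, d = −0.75 ln(1 − 0.491228) = 0.506816 ≈ 0.507.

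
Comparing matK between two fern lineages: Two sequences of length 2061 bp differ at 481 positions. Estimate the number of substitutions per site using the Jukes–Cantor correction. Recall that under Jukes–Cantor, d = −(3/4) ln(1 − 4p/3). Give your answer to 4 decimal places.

p = 481/2061 ≈ 0.233382.
d = −(3/4) ln(1 − 4p/3) = −0.75 ln(1 − 0.311176) = −0.75 ln(0.688824)
  = −0.75 × (-0.372769) = 0.279577 substitutions/site.

0.2796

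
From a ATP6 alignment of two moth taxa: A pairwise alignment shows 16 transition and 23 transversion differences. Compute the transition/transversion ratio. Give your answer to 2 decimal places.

0.70

R = 16/23 = 0.695652… ≈ 0.70 (to 2 d.p.).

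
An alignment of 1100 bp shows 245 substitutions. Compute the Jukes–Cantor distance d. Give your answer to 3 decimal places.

0.264

p = 245/1100 ≈ 0.222727.
d = −(3/4) ln(1 − 4p/3) = −0.75 ln(1 − 0.296969) = −0.75 ln(0.703031)
  = −0.75 × (-0.352354) = 0.264266 substitutions/site.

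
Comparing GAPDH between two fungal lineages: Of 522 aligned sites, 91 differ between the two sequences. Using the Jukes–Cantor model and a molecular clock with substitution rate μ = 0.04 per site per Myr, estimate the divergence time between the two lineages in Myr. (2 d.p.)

p = 91/522 ≈ 0.17433.
d = −(3/4) ln(1 − 4p/3) = −0.75 ln(1 − 0.23244) = −0.75 ln(0.76756)
  = −0.75 × (-0.264539) = 0.198404 substitutions/site.
Under a molecular clock d = 2μt, so t = d/(2μ) = 0.198404 / (2 × 0.04) = 2.48 Myr.

2.48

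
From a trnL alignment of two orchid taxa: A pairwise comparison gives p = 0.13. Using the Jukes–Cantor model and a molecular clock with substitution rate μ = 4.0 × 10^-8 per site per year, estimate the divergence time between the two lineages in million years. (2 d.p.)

1.78

d = −(3/4) ln(1 − 4p/3) = −0.75 ln(1 − 0.173333) = −0.75 ln(0.826667)
  = −0.75 × (-0.190353) = 0.142765 substitutions/site.
Under a molecular clock d = 2μt, so t = d/(2μ) = 0.142765 / (2 × 4.0 × 10^-8) = 1.78 million years.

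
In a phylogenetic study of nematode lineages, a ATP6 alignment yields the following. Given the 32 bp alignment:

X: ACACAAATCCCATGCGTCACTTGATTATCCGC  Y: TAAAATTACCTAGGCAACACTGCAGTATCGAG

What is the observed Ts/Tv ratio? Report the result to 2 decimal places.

0.23

Transitions are A↔G and C↔T; transversions are all other mismatches.
Transitions: 3. Transversions: 13.
R = 3/13 = 0.230769… ≈ 0.23 (to 2 d.p.).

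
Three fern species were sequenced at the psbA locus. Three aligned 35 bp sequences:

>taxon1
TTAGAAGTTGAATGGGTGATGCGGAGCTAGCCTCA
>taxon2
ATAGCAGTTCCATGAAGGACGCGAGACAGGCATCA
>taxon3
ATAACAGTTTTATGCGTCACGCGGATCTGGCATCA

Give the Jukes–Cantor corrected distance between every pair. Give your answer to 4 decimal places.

d(taxon1,taxon2) = 0.5716, d(taxon1,taxon3) = 0.4073, d(taxon2,taxon3) = 0.4073

taxon1–taxon2: 14/35 sites differ → p = 0.4, d = −0.75 ln(1 − 0.533333) = 0.571605 ≈ 0.5716.
taxon1–taxon3: 11/35 sites differ → p ≈ 0.314286, d = −0.75 ln(1 − 0.419048) = 0.407315 ≈ 0.4073.
taxon2–taxon3: 11/35 sites differ → p ≈ 0.314286, d = −0.75 ln(1 − 0.419048) = 0.407315 ≈ 0.4073.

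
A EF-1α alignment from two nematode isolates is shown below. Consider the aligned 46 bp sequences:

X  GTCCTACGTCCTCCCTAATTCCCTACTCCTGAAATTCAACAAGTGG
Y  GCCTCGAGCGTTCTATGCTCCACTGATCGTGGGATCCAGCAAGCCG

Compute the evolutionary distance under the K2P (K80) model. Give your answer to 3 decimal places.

Of 46 sites, 15 differences are transitions and 8 are transversions, so P = 15/46 ≈ 0.326087 and Q = 8/46 ≈ 0.173913.
Under the Kimura two-parameter model, d = −½ ln(1 − 2P − Q) − ¼ ln(1 − 2Q).
1 − 2P − Q = 0.173913, giving −½ ln(0.173913) = 0.874600.
1 − 2Q = 0.652174, giving −¼ ln(0.652174) = 0.106861.
d = 0.874600 + 0.106861 = 0.981461.

0.981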